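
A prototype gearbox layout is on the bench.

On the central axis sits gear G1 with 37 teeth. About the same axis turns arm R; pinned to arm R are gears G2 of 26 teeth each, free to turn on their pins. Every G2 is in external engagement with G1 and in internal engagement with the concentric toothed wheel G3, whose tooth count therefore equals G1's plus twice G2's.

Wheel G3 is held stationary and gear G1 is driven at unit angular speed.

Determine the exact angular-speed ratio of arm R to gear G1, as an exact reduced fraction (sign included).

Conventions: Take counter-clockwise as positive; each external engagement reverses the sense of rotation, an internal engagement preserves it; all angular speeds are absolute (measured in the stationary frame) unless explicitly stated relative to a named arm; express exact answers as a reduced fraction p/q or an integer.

topology: planetary set — G1 37T / G2 26T / G3 89T, arm = carrier (Willis)
ring teeth: 37 + 2·26 = 89
37(ω_sun−ω_arm) = −89(ω_ring−ω_arm),  ω_ring = 0, ω_sun = 1
37(1−ω_arm) = −89(0−ω_arm)  ⇒  126·ω_arm = 37  ⇒  ω_arm = 37/126
ω_out/ω_in = 37/126

37/126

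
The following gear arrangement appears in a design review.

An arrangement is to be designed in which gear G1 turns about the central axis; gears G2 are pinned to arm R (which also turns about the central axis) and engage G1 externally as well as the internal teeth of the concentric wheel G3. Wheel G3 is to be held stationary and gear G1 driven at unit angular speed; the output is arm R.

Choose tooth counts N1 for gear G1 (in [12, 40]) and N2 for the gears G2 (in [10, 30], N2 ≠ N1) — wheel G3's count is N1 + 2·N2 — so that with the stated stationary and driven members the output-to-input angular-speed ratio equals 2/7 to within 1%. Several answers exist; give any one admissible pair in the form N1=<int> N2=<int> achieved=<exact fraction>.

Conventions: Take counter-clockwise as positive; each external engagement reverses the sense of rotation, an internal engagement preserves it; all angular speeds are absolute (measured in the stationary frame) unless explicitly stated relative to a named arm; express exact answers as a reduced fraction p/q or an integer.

class = planetary set [ratio 2/7 wanted; Willis about the carrier]
Willis with ω_ring = 0: ω_arm/ω_sun = N1/(N1+N3); set equal to 2/7  ⇒  N3/N1 = 1/(2/7) − 1 = 5/2
N3 = N1 + 2·N2  ⇒  N2/N1 = (N3/N1 − 1)/2 = (5/2 − 1)/2 = 3/4
smallest multiple with N1 ≥ 12 and N2 ≥ 10: k = 4  ⇒  N1 = 4·4 = 16, N2 = 4·3 = 12 (N1 ≤ 40, N2 ≤ 30, N2 ≠ N1 ✓), N3 = 16 + 2·12 = 40
check: N1/(N1+N3) with N1 = 16, N3 = 40 gives 2/7; |achieved − target| = 0 ≤ 1/350 ✓

N1=16 N2=12 achieved=2/7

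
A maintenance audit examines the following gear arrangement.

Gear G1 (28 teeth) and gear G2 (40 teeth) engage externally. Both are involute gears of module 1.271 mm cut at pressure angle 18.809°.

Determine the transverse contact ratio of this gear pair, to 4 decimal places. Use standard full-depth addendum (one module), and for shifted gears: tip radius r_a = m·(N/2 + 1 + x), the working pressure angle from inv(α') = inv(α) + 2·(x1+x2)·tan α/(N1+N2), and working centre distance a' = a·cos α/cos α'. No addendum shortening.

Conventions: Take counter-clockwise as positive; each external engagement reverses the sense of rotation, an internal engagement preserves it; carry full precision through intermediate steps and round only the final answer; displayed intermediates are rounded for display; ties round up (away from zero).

1.7324

single-mesh involute tooth geometry (28T engaging 40T at module 1.271)
base radii: r_b1 = 16.843776, r_b2 = 24.062537
tip radii: r_a1 = 19.065000, r_a2 = 26.691000
no profile shift: α' = α, a' = a
action lengths: √(r_a1²−r_b1²) = 8.930926, √(r_a2²−r_b2²) = 11.550056
base pitch p_b = π·m·cos α = 3.779734
CR = (8.930926 + 11.550056 − 43.214000·sin 18.80900°)/3.779734 = 1.732441
contact ratio ≈ 1.7324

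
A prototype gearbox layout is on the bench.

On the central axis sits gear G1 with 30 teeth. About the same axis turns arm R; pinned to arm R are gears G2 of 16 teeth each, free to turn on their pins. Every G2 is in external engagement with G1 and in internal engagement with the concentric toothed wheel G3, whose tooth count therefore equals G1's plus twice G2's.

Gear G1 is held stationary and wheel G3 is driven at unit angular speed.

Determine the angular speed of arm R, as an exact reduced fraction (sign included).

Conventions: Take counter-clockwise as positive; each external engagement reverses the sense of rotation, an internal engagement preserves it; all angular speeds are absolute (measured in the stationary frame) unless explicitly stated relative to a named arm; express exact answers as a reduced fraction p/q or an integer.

planetary set (30T centre, 16T on arm, 62T internal) — Willis relation
ring teeth: 30 + 2·16 = 62
30(ω_sun−ω_arm) = −62(ω_ring−ω_arm),  ω_sun = 0, ω_ring = 1
30(0−ω_arm) = −62(1−ω_arm)  ⇒  92·ω_arm = 62  ⇒  ω_arm = 31/46
exact speed ratio = 31/46

31/46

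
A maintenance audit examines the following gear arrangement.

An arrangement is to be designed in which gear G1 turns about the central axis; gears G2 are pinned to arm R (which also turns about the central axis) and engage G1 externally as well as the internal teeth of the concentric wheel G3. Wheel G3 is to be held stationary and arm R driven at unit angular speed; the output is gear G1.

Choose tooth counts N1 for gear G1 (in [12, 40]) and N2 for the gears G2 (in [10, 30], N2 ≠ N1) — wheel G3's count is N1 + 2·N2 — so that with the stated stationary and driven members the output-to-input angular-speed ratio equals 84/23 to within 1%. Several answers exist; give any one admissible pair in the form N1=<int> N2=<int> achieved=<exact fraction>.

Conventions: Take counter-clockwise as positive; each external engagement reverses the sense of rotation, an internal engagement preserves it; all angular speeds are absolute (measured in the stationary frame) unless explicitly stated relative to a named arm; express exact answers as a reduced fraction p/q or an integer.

N1=23 N2=19 achieved=84/23

class = planetary set [ratio 84/23 wanted; Willis about the carrier]
Willis with ω_ring = 0: ω_sun/ω_arm = (N1+N3)/N1; set equal to 84/23  ⇒  N3/N1 = 84/23 − 1 = 61/23
N3 = N1 + 2·N2  ⇒  N2/N1 = (N3/N1 − 1)/2 = (61/23 − 1)/2 = 19/23
smallest multiple with N1 ≥ 12 and N2 ≥ 10: k = 1  ⇒  N1 = 1·23 = 23, N2 = 1·19 = 19 (N1 ≤ 40, N2 ≤ 30, N2 ≠ N1 ✓), N3 = 23 + 2·19 = 61
check: (N1+N3)/N1 with N1 = 23, N3 = 61 gives 84/23; |achieved − target| = 0 ≤ 21/575 ✓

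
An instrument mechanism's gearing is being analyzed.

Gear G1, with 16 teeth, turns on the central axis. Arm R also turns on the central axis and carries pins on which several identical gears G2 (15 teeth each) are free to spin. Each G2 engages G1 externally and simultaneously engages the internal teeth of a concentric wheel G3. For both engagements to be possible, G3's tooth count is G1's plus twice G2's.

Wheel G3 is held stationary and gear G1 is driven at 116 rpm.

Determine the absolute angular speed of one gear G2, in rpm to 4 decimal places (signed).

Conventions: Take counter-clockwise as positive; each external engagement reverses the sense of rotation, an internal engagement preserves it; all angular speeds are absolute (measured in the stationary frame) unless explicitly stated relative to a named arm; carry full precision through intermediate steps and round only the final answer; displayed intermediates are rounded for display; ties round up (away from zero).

topology: planetary set — G1 16T / G2 15T / G3 46T, arm = carrier (Willis)
normalise by the input: solve with ω_sun = 1, then scale by 116 rpm
ring teeth: 16 + 2·15 = 46
16(ω_sun−ω_arm) = −46(ω_ring−ω_arm),  ω_ring = 0, ω_sun = 1
16(1−ω_arm) = −46(0−ω_arm)  ⇒  62·ω_arm = 16  ⇒  ω_arm = 8/31
sun–planet mesh: 16·(1−8/31) = −15·(ω_p−ω_arm)  ⇒  ω_p−ω_arm = -368/465
ω_p = 8/31 − 368/465 = -8/15
scale: ω_p = -8/15 × 116 rpm = -61.8667 rpm

-61.8667 rpm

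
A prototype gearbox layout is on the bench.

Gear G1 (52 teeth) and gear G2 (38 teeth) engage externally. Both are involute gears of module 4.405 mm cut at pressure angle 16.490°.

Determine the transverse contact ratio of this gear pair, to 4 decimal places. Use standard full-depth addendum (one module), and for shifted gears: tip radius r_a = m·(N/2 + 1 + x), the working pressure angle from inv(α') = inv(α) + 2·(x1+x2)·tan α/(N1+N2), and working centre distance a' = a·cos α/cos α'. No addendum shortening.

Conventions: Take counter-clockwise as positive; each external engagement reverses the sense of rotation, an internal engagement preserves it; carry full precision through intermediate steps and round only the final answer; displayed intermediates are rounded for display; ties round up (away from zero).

1.9403

topology: single-mesh involute geometry — m = 4.405, 52T/38T pair
base radii: r_b1 = 109.819300, r_b2 = 80.252565
tip radii: r_a1 = 118.935000, r_a2 = 88.100000
no profile shift: α' = α, a' = a
action lengths: √(r_a1²−r_b1²) = 45.664599, √(r_a2²−r_b2²) = 36.347431
base pitch p_b = π·m·cos α = 13.269519
CR = (45.664599 + 36.347431 − 198.225000·sin 16.49000°)/13.269519 = 1.940256
contact ratio ≈ 1.9403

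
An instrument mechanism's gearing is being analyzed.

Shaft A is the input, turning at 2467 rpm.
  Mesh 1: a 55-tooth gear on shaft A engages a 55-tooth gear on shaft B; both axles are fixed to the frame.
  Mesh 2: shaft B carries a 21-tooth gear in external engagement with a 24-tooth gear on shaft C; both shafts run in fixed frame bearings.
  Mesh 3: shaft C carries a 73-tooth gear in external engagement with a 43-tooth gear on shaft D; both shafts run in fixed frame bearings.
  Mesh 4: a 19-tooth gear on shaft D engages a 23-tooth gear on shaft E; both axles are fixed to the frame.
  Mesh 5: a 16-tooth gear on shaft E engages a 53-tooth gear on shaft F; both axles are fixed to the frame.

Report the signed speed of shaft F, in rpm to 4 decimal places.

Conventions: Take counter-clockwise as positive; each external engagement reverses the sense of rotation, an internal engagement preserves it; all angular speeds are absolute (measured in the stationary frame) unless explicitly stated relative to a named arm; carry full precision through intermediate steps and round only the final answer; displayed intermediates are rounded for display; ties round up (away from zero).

5-mesh fixed-axis compound train (all bearings frame-fixed)
mesh 1 [55T→55T]: ω = 2467.0000×55/55 = 2467.0000 rpm, sense flips to −
mesh 2 [21T→24T]: ω = 2467.0000×21/24 = 2158.6250 rpm, sense flips to +
mesh 3 [73T→43T]: ω = 2158.6250×73/43 = 3664.6424 rpm, sense flips to −
mesh 4 [19T→23T]: ω = 3664.6424×19/23 = 3027.3133 rpm, sense flips to +
mesh 5 [16T→53T]: ω = 3027.3133×16/53 = 913.9059 rpm, sense flips to −
signed output speed = -913.9059 rpm

-913.9059 rpm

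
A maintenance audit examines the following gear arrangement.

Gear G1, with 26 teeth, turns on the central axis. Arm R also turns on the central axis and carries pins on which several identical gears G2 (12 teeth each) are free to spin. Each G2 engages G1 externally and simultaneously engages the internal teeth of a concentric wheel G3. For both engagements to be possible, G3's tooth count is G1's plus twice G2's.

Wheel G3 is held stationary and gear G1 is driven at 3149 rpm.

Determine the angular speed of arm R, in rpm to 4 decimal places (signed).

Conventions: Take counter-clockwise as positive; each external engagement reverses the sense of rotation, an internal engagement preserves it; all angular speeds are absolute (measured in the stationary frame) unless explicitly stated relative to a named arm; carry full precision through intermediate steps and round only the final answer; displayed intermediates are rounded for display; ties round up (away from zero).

+1077.2895 rpm

class = planetary set [G3 = 26+2·12 = 50; Willis about the carrier]
normalise by the input: solve with ω_sun = 1, then scale by 3149 rpm
ring teeth: 26 + 2·12 = 50
26(ω_sun−ω_arm) = −50(ω_ring−ω_arm),  ω_ring = 0, ω_sun = 1
26(1−ω_arm) = −50(0−ω_arm)  ⇒  76·ω_arm = 26  ⇒  ω_arm = 13/38
scale: ω_arm = 13/38 × 3149 rpm = +1077.2895 rpm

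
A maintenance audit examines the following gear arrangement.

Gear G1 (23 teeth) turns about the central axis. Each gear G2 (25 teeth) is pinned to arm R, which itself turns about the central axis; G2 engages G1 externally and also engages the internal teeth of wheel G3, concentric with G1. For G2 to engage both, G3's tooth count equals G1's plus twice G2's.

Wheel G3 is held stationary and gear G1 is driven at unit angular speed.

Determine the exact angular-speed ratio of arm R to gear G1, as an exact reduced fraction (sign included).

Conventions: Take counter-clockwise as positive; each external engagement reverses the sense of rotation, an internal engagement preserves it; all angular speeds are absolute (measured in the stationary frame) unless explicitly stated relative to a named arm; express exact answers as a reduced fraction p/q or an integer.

recognized (axles ride arm R): planetary set, 23/25/73 teeth
ring teeth: 23 + 2·25 = 73
23(ω_sun−ω_arm) = −73(ω_ring−ω_arm),  ω_ring = 0, ω_sun = 1
23(1−ω_arm) = −73(0−ω_arm)  ⇒  96·ω_arm = 23  ⇒  ω_arm = 23/96
ω_out/ω_in = 23/96

23/96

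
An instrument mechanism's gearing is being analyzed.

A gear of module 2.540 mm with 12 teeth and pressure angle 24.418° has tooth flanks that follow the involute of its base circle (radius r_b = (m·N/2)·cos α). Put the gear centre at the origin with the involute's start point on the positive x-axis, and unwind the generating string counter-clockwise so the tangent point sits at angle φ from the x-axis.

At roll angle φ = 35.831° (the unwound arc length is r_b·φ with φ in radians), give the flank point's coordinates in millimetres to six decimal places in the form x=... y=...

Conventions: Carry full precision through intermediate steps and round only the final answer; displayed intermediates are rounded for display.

x=16.330765 y=1.087671

class = single-mesh tooth geometry [base-circle involute, m = 2.540, 12T]
pitch radius r_p = m·N/2 = 2.540·12/2 = 15.240000
base radius r_b = r_p·cos α = 15.240000·cos 24.418° = 13.876840
roll angle φ = 35.831° = 0.62536892 rad
x = r_b·(cos φ + φ·sin φ) = 16.330765
y = r_b·(sin φ − φ·cos φ) = 1.087671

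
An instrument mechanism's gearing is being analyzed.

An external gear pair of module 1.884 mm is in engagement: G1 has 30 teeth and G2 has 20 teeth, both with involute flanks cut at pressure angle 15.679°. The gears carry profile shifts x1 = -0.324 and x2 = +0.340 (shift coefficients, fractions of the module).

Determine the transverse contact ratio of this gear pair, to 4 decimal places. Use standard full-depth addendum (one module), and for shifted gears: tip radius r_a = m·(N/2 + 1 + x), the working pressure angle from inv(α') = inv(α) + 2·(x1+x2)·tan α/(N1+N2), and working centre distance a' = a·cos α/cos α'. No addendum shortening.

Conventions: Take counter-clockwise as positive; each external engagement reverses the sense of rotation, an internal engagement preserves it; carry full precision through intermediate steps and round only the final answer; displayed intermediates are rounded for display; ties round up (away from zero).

1.7434

single-mesh involute tooth geometry (30T engaging 20T at module 1.884)
base radii: r_b1 = 27.208470, r_b2 = 18.138980
tip radii: r_a1 = 29.533584, r_a2 = 21.364560
inv(α') = inv(15.679°) + 2·(-0.324+0.340)·tan α/(30+20) = 0.00722136  ⇒  α' = 15.80851°
a' = a·cos α / cos α' = 47.1000·cos 15.679°/cos 15.80851° = 47.130023
action lengths: √(r_a1²−r_b1²) = 11.486155, √(r_a2²−r_b2²) = 11.288128
base pitch p_b = π·m·cos α = 5.698529
CR = (11.486155 + 11.288128 − 47.130023·sin 15.80851°)/5.698529 = 1.743428
contact ratio ≈ 1.7434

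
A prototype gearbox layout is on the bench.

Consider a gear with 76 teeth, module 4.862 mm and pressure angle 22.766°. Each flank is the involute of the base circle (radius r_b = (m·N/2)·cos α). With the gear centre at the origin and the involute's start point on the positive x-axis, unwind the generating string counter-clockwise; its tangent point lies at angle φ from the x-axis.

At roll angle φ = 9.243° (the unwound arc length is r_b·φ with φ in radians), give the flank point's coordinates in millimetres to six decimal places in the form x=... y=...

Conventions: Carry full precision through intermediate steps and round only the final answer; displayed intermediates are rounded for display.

single-mesh involute tooth geometry (76T wheel at module 4.862)
pitch radius r_p = m·N/2 = 4.862·76/2 = 184.756000
base radius r_b = r_p·cos α = 184.756000·cos 22.766° = 170.362204
roll angle φ = 9.243° = 0.16132078 rad
x = r_b·(cos φ + φ·sin φ) = 172.564589
y = r_b·(sin φ − φ·cos φ) = 0.237789

x=172.564589 y=0.237789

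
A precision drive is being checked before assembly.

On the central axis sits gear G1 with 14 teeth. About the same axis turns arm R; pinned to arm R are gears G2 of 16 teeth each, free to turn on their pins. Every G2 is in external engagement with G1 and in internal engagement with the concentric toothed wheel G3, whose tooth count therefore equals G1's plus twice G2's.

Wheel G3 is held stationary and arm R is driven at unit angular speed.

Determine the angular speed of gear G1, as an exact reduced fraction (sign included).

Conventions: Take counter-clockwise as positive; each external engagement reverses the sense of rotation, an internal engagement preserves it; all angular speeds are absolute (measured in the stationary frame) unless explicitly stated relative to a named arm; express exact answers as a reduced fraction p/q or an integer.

class = planetary set [G3 = 14+2·16 = 46; Willis about the carrier]
ring teeth: 14 + 2·16 = 46
14(ω_sun−ω_arm) = −46(ω_ring−ω_arm),  ω_ring = 0, ω_arm = 1
ω_sun = 1 − (46/14)(0−1) = 30/7
exact speed ratio = 30/7

30/7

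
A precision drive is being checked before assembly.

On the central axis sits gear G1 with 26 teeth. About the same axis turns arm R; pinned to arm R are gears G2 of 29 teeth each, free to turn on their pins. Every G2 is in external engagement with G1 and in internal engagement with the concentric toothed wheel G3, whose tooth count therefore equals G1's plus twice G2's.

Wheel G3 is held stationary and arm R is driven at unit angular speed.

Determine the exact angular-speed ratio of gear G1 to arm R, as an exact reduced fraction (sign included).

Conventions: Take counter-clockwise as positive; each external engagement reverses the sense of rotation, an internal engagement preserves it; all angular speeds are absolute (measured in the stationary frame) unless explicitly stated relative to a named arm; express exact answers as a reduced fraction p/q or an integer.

55/13

recognized (axles ride arm R): planetary set, 26/29/84 teeth
ring teeth: 26 + 2·29 = 84
26(ω_sun−ω_arm) = −84(ω_ring−ω_arm),  ω_ring = 0, ω_arm = 1
ω_sun = 1 − (84/26)(0−1) = 55/13
ω_out/ω_in = 55/13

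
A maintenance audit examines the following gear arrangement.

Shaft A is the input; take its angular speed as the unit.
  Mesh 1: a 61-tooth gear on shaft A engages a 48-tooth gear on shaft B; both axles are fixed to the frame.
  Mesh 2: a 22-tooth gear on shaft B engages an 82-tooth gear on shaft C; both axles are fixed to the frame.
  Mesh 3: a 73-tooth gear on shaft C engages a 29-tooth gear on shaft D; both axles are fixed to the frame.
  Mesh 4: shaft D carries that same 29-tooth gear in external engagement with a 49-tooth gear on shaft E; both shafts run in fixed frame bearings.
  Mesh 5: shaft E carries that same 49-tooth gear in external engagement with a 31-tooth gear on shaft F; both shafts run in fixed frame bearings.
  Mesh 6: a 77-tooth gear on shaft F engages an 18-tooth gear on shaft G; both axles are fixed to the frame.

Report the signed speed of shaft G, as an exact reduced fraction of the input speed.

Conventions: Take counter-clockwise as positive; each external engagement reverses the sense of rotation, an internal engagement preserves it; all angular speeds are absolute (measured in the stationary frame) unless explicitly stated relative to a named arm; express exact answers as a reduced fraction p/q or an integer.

6-mesh fixed-axis compound train (all bearings frame-fixed)
mesh 1 [61T→48T]: |ω|/ω_in = 1×61/48 = 61/48, sense flips to −
mesh 2 [22T→82T]: |ω|/ω_in = (61/48)×22/82 = 671/1968, sense flips to +
mesh 3 [73T→29T]: |ω|/ω_in = (671/1968)×73/29 = 48983/57072, sense flips to −
mesh 4 [29T→49T]: |ω|/ω_in = (48983/57072)×29/49 = 48983/96432, sense flips to +
mesh 5 [49T→31T]: |ω|/ω_in = (48983/96432)×49/31 = 48983/61008, sense flips to −
mesh 6 [77T→18T]: |ω|/ω_in = (48983/61008)×77/18 = 3771691/1098144, sense flips to +
signed output speed (× input speed) = 3771691/1098144

3771691/1098144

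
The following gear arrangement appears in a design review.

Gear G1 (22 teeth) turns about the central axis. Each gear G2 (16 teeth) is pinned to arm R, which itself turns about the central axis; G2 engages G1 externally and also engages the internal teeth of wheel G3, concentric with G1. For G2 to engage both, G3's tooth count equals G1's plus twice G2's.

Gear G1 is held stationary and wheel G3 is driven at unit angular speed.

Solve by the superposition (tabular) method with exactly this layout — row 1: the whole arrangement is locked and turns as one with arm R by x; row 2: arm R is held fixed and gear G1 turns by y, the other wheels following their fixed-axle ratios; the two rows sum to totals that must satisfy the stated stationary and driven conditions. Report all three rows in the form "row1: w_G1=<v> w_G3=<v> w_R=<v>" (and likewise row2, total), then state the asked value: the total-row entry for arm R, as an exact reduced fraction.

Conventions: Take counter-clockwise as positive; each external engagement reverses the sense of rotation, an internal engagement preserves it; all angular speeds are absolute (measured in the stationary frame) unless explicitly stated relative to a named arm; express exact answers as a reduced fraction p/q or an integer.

row1: w_G1=27/38 w_G3=27/38 w_R=27/38
row2: w_G1=-27/38 w_G3=11/38 w_R=0
total: w_G1=0 w_G3=1 w_R=27/38
asked value: 27/38

class = planetary set [G3 = 22+2·16 = 54; Willis about the carrier]
row 1 (train locked, turned with arm): all members turn x
row 2 — arm fixed, fixed-axis ratios: sun y, ring −(22/54)·y, arm 0
boundary: total ω_sun = x + y = 0 and total ω_ring = x − (22/54)·y = 1  ⇒  y = -27/38, x = 27/38
row 2 ring = −(22/54)·(-27/38) = 11/38
totals (row 1 + row 2): sun 27/38 + (-27/38) = 0, ring 27/38 + 11/38 = 1, arm 27/38 + 0 = 27/38
asked cell (total, arm) = 27/38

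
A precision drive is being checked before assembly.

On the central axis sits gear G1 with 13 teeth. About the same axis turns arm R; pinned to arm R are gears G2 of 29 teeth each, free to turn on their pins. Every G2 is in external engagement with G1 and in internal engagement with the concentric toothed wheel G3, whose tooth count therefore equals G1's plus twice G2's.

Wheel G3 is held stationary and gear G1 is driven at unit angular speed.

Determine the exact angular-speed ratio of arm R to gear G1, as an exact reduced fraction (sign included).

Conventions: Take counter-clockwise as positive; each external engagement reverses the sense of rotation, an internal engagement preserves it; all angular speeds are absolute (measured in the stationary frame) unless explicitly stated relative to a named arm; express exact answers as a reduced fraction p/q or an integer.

13/84

planetary set (13T centre, 29T on arm, 71T internal) — Willis relation
ring teeth: 13 + 2·29 = 71
13(ω_sun−ω_arm) = −71(ω_ring−ω_arm),  ω_ring = 0, ω_sun = 1
13(1−ω_arm) = −71(0−ω_arm)  ⇒  84·ω_arm = 13  ⇒  ω_arm = 13/84
ω_out/ω_in = 13/84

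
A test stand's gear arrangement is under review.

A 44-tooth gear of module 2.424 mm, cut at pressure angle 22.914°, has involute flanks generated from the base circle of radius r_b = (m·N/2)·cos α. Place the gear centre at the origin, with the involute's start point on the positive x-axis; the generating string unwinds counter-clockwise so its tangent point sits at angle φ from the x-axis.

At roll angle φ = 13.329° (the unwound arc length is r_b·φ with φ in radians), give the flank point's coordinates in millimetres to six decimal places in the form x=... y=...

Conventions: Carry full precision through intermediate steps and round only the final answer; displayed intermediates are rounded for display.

x=50.431135 y=0.205026

recognized (one wheel, involute flank): single-mesh tooth geometry, m = 2.424, N = 44
pitch radius r_p = m·N/2 = 2.424·44/2 = 53.328000
base radius r_b = r_p·cos α = 53.328000·cos 22.914° = 49.119903
roll angle φ = 13.329° = 0.23263494 rad
x = r_b·(cos φ + φ·sin φ) = 50.431135
y = r_b·(sin φ − φ·cos φ) = 0.205026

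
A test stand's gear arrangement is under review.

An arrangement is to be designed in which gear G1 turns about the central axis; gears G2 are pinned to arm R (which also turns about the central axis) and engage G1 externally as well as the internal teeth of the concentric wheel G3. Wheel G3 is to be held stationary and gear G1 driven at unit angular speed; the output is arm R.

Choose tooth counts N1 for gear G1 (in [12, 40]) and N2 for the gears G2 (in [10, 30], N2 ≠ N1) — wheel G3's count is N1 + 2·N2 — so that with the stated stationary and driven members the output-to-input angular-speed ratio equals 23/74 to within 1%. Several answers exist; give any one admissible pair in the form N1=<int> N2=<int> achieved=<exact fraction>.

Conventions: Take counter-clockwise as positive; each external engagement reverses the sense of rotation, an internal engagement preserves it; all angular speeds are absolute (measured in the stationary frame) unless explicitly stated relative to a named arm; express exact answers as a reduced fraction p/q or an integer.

N1=23 N2=14 achieved=23/74

planetary set to be sized for 23/74 (Willis relation)
Willis with ω_ring = 0: ω_arm/ω_sun = N1/(N1+N3); set equal to 23/74  ⇒  N3/N1 = 1/(23/74) − 1 = 51/23
N3 = N1 + 2·N2  ⇒  N2/N1 = (N3/N1 − 1)/2 = (51/23 − 1)/2 = 14/23
smallest multiple with N1 ≥ 12 and N2 ≥ 10: k = 1  ⇒  N1 = 1·23 = 23, N2 = 1·14 = 14 (N1 ≤ 40, N2 ≤ 30, N2 ≠ N1 ✓), N3 = 23 + 2·14 = 51
check: N1/(N1+N3) with N1 = 23, N3 = 51 gives 23/74; |achieved − target| = 0 ≤ 23/7400 ✓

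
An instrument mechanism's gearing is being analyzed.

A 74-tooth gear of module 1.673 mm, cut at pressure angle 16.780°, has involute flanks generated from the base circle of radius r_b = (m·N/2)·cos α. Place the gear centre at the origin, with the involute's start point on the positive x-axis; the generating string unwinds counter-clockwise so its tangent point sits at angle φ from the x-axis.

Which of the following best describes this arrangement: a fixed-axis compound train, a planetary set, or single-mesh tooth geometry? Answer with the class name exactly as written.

recognized (one wheel, involute flank): single-mesh tooth geometry, m = 1.673, N = 74
classification: single-mesh tooth geometry

single-mesh tooth geometry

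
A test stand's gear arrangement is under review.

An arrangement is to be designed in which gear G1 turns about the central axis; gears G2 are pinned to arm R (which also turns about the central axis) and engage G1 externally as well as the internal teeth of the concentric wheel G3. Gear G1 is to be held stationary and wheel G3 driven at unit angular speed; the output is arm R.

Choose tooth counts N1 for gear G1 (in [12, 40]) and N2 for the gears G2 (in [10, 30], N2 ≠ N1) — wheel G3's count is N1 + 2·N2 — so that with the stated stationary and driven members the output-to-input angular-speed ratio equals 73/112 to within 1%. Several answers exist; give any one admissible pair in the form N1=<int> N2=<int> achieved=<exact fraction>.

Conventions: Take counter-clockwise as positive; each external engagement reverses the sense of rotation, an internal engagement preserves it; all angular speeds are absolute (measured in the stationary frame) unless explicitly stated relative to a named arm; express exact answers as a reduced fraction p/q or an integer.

planetary set to be sized for 73/112 (Willis relation)
Willis with ω_sun = 0: ω_arm/ω_ring = N3/(N1+N3); set equal to 73/112  ⇒  N3/N1 = (73/112)/(1 − 73/112) = 73/39
N3 = N1 + 2·N2  ⇒  N2/N1 = (N3/N1 − 1)/2 = (73/39 − 1)/2 = 17/39
smallest multiple with N1 ≥ 12 and N2 ≥ 10: k = 1  ⇒  N1 = 1·39 = 39, N2 = 1·17 = 17 (N1 ≤ 40, N2 ≤ 30, N2 ≠ N1 ✓), N3 = 39 + 2·17 = 73
check: N3/(N1+N3) with N1 = 39, N3 = 73 gives 73/112; |achieved − target| = 0 ≤ 73/11200 ✓

N1=39 N2=17 achieved=73/112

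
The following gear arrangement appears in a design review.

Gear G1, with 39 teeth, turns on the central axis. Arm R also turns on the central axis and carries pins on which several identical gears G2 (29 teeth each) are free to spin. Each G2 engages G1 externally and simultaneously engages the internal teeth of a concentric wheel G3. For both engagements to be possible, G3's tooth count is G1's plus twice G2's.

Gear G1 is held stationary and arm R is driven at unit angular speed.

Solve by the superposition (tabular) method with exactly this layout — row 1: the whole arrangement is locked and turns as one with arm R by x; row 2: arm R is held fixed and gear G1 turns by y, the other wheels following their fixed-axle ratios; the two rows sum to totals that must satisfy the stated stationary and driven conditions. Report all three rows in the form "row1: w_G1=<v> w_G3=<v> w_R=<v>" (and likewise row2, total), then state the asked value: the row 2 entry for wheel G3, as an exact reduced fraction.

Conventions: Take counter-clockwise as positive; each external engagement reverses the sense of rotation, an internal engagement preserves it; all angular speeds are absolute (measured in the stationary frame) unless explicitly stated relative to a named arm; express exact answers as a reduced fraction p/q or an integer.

row1: w_G1=1 w_G3=1 w_R=1
row2: w_G1=-1 w_G3=39/97 w_R=0
total: w_G1=0 w_G3=136/97 w_R=1
asked value: 39/97

class = planetary set [G3 = 39+2·29 = 97; Willis about the carrier]
superposition row 1 [locked train]: every member turns x
row 2 — arm fixed, fixed-axis ratios: sun y, ring −(39/97)·y, arm 0
boundary: total ω_sun = x + y = 0 and total ω_arm = x = 1  ⇒  y = -1, x = 1
row 2 ring = −(39/97)·(-1) = 39/97
totals (row 1 + row 2): sun 1 + (-1) = 0, ring 1 + 39/97 = 136/97, arm 1 + 0 = 1
asked cell (row2, ring) = 39/97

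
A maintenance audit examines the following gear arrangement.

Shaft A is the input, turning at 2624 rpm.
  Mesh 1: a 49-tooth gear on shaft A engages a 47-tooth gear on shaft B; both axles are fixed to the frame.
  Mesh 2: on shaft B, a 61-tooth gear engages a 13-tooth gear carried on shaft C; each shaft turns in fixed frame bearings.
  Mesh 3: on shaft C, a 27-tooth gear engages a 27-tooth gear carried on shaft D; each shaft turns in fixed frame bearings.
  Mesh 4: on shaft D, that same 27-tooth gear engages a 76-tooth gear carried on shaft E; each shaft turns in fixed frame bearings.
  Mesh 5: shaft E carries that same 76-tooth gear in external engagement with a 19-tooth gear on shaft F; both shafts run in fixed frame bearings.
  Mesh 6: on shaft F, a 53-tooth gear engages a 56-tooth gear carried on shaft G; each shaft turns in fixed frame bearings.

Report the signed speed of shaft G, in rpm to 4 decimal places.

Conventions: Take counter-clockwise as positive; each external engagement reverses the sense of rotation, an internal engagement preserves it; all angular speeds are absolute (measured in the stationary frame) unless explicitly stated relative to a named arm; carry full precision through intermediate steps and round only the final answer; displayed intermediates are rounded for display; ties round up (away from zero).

topology: fixed-axis compound train — 6 meshes, A→G
mesh 1 [49T→47T]: ω = 2624.0000×49/47 = 2735.6596 rpm, sense flips to −
mesh 2 [61T→13T]: ω = 2735.6596×61/13 = 12836.5565 rpm, sense flips to +
mesh 3 [27T→27T]: ω = 12836.5565×27/27 = 12836.5565 rpm, sense flips to −
mesh 4 [27T→76T]: ω = 12836.5565×27/76 = 4560.3556 rpm, sense flips to +
mesh 5 [76T→19T]: ω = 4560.3556×76/19 = 18241.4223 rpm, sense flips to −
mesh 6 [53T→56T]: ω = 18241.4223×53/56 = 17264.2033 rpm, sense flips to +
signed output speed = +17264.2033 rpm

+17264.2033 rpm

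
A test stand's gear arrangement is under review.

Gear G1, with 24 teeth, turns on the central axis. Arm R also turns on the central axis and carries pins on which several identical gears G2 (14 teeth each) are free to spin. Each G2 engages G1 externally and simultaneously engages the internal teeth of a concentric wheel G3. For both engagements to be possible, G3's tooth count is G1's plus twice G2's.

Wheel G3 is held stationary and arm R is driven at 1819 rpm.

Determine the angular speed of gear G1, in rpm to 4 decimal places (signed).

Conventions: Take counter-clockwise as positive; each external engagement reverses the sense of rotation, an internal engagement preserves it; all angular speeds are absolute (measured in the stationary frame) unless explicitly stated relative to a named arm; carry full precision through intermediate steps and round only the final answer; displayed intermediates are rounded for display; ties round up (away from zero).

+5760.1667 rpm

class = planetary set [G3 = 24+2·14 = 52; Willis about the carrier]
normalise by the input: solve with ω_arm = 1, then scale by 1819 rpm
ring teeth: 24 + 2·14 = 52
24(ω_sun−ω_arm) = −52(ω_ring−ω_arm),  ω_ring = 0, ω_arm = 1
ω_sun = 1 − (52/24)(0−1) = 19/6
scale: ω_sun = 19/6 × 1819 rpm = +5760.1667 rpm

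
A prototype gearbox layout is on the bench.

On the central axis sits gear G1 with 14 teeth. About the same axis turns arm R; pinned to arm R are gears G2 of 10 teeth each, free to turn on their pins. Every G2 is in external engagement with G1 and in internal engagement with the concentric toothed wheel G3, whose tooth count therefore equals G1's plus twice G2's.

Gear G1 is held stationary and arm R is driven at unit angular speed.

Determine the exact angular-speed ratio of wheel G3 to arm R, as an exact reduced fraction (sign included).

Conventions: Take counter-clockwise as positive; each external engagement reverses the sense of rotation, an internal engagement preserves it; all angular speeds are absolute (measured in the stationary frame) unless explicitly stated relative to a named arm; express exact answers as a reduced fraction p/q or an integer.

planetary set (14T centre, 10T on arm, 34T internal) — Willis relation
ring teeth: 14 + 2·10 = 34
14(ω_sun−ω_arm) = −34(ω_ring−ω_arm),  ω_sun = 0, ω_arm = 1
ω_ring = 1 − (14/34)(0−1) = 24/17
ω_out/ω_in = 24/17

24/17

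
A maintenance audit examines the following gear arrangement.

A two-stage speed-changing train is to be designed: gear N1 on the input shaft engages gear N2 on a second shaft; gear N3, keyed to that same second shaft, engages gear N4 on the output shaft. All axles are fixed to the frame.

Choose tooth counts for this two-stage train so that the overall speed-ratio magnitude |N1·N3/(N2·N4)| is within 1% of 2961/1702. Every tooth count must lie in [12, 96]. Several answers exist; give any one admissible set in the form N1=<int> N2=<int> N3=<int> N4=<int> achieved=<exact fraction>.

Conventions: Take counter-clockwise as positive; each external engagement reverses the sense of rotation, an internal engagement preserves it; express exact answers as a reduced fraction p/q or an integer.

2-stage fixed-axis compound train for ratio 2961/1702
target = 2961/1702 in lowest terms: an exact hit needs N1·N3 = k·2961 and N2·N4 = k·1702 for one integer k, every count in [12, 96]; additionally prefer no 1:1 stage (N1 ≠ N2, N3 ≠ N4)
k = 1: N1·N3 = 2961 = 47·63, N2·N4 = 1702 = 23·74
achieved = 47·63/(23·74) = 2961/1702; |achieved − target| = 0 ≤ 2961/170200 ✓

N1=47 N2=23 N3=63 N4=74 achieved=2961/1702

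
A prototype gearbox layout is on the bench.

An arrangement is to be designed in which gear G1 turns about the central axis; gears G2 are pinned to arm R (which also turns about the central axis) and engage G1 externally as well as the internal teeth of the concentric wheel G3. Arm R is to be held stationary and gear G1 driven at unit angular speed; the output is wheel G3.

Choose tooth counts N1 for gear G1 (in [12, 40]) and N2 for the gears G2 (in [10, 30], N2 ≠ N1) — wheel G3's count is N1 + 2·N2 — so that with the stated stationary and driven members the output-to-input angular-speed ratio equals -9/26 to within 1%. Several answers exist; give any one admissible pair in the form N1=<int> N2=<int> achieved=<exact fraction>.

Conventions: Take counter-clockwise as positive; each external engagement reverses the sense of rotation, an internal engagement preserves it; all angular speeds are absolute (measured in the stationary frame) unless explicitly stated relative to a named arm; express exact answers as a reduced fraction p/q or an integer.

N1=18 N2=17 achieved=-9/26

planetary set to be sized for -9/26 (Willis relation)
Willis with ω_arm = 0: ω_ring/ω_sun = −N1/N3; set equal to -9/26  ⇒  N3/N1 = −1/(-9/26) = 26/9
N3 = N1 + 2·N2  ⇒  N2/N1 = (N3/N1 − 1)/2 = (26/9 − 1)/2 = 17/18
smallest multiple with N1 ≥ 12 and N2 ≥ 10: k = 1  ⇒  N1 = 1·18 = 18, N2 = 1·17 = 17 (N1 ≤ 40, N2 ≤ 30, N2 ≠ N1 ✓), N3 = 18 + 2·17 = 52
check: −N1/N3 with N1 = 18, N3 = 52 gives -9/26; |achieved − target| = 0 ≤ 9/2600 ✓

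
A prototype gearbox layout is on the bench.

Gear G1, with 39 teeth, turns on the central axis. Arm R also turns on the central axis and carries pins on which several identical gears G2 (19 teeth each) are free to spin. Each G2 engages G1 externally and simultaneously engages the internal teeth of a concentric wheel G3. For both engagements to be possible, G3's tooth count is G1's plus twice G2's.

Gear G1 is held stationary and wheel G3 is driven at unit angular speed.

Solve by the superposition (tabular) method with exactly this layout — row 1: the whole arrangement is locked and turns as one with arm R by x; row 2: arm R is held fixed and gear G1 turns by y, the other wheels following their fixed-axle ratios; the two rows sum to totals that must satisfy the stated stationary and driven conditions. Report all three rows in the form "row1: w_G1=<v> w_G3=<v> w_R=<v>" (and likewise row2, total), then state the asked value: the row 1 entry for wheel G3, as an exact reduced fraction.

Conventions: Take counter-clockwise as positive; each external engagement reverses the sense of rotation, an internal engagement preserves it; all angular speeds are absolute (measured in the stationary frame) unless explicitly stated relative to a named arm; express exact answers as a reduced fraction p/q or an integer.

recognized (axles ride arm R): planetary set, 39/19/77 teeth
row 1: whole set turns with the arm by x
row 2 — arm fixed, fixed-axis ratios: sun y, ring −(39/77)·y, arm 0
boundary: total ω_sun = x + y = 0 and total ω_ring = x − (39/77)·y = 1  ⇒  y = -77/116, x = 77/116
row 2 ring = −(39/77)·(-77/116) = 39/116
totals (row 1 + row 2): sun 77/116 + (-77/116) = 0, ring 77/116 + 39/116 = 1, arm 77/116 + 0 = 77/116
asked cell (row1, ring) = 77/116

row1: w_G1=77/116 w_G3=77/116 w_R=77/116
row2: w_G1=-77/116 w_G3=39/116 w_R=0
total: w_G1=0 w_G3=1 w_R=77/116
asked value: 77/116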